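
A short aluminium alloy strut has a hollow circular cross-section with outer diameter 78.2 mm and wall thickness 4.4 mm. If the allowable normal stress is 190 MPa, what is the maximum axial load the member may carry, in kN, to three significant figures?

A = 1020 mm².
P_max = σ_allow · A = 190 · 1020 = 193800 N = 193.8 kN.

194 kN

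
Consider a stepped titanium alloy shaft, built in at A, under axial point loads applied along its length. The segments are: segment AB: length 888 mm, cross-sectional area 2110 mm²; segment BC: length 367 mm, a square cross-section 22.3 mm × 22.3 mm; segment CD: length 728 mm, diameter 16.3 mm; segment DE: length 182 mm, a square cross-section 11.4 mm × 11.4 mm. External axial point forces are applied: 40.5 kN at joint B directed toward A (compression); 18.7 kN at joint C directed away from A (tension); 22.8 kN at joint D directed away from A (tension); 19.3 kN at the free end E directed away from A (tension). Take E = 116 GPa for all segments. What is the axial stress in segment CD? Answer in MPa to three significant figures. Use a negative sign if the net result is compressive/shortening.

202 MPa

Internal axial forces (sectioning from the free end, tension +): N_DE = 19.3 kN, N_CD = 42.1 kN, N_BC = 60.8 kN, N_AB = 20.3 kN.
A_CD = 208.7 mm².
σ_CD = N_CD/A_CD = 42100/208.7 = 201.8 MPa.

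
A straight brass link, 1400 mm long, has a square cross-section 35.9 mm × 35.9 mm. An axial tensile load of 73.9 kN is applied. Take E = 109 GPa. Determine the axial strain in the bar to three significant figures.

A = 1289 mm².
σ = N/A = 57.34 MPa; ε = σ/E = 57.34/109000 = 5.261e-04.

5.26e-04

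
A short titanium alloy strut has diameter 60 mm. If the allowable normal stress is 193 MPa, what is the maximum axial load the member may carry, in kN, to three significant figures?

546 kN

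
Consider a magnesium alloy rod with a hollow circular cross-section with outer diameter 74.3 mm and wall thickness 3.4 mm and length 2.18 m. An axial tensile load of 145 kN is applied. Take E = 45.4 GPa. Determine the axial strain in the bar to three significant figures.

0.00422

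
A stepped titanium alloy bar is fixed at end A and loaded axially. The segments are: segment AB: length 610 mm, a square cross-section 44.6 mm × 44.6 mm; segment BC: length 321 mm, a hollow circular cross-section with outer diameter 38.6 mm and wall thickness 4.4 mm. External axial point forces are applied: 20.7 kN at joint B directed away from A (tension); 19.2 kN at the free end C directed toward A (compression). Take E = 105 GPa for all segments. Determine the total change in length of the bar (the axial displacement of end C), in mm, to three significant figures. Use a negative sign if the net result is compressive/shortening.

Internal axial forces (sectioning from the free end, tension +): N_BC = -19.2 kN, N_AB = 1.5 kN.
A_AB = 1989 mm².
A_BC = 472.7 mm².
δ_AB = 1500·610/(1989·105000) = 0.004381 mm
δ_BC = -19200·321/(472.7·105000) = -0.1242 mm
δ = Σδ_i = -0.1198 mm.

-0.120 mm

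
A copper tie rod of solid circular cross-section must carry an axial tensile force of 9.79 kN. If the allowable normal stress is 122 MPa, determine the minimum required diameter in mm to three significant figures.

Required area A ≥ P/σ_allow = 9790/122 = 80.25 mm².
For a solid circular section, d ≥ √(4A/π) = 10.11 mm.

10.1 mm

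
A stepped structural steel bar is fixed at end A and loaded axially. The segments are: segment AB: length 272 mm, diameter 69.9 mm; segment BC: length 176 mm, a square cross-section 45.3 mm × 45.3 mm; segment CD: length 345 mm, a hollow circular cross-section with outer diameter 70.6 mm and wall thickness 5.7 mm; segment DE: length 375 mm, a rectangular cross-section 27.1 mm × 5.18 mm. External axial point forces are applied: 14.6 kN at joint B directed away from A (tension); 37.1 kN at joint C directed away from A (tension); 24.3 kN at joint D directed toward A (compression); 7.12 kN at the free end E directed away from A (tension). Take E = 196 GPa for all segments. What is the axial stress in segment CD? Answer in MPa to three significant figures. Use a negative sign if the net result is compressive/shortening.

Internal axial forces (sectioning from the free end, tension +): N_DE = 7.12 kN, N_CD = -17.18 kN, N_BC = 19.92 kN, N_AB = 34.52 kN.
A_CD = 1162 mm².
σ_CD = N_CD/A_CD = -17180/1162 = -14.78 MPa.

-14.8 MPa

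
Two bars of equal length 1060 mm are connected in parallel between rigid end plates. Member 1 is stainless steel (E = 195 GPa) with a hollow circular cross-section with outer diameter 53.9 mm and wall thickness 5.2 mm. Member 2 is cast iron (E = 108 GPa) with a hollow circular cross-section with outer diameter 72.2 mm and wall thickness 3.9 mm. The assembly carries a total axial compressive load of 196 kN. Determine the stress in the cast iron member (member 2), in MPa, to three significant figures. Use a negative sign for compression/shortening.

A_1 = 795.6 mm².
A_2 = 836.8 mm².
Equal strain + equilibrium ⇒ each member carries load in proportion to AE: A₁E₁ = 155100000 N, A₂E₂ = 90380000 N, ΣAE = 245500000 N.
σ₂ = P·E₂/ΣAE = -196000·108000/245500000 = -86.22 MPa.

-86.2 MPa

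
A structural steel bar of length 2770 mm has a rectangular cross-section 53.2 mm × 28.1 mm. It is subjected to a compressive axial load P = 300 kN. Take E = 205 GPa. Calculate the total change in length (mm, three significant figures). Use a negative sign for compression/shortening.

A = 1495 mm².
δ_mech = NL/(AE) = -300000·2770/(1495·205000) = -2.712 mm.

-2.71 mm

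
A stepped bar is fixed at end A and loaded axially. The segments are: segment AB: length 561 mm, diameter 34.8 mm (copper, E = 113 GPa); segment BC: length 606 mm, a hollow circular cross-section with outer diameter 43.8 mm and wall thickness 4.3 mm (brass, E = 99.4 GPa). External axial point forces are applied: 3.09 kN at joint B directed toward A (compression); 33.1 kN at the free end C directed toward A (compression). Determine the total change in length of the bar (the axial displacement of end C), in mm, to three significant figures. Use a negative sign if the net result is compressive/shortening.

Internal axial forces (sectioning from the free end, tension +): N_BC = -33.1 kN, N_AB = -36.19 kN.
A_AB = 951.1 mm².
A_BC = 533.6 mm².
δ_AB = -36190·561/(951.1·113000) = -0.1889 mm
δ_BC = -33100·606/(533.6·99400) = -0.3782 mm
δ = Σδ_i = -0.5671 mm.

-0.567 mm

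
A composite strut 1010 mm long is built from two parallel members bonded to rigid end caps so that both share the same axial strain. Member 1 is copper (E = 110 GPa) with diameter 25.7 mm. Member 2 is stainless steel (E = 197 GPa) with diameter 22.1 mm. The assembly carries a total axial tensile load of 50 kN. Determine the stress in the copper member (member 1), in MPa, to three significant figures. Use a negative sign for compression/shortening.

41.5 MPa

A_1 = 518.7 mm².
A_2 = 383.6 mm².
Equal strain + equilibrium ⇒ each member carries load in proportion to AE: A₁E₁ = 57060000 N, A₂E₂ = 75570000 N, ΣAE = 132600000 N.
σ₁ = P·E₁/ΣAE = 50000·110000/132600000 = 41.47 MPa.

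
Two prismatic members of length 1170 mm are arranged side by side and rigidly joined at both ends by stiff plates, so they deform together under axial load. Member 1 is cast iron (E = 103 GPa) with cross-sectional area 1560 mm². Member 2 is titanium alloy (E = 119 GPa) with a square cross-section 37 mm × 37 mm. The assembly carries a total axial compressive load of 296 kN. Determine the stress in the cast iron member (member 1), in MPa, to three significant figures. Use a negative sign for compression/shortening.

A_2 = 1369 mm².
Equal strain + equilibrium ⇒ each member carries load in proportion to AE: A₁E₁ = 160700000 N, A₂E₂ = 162900000 N, ΣAE = 323600000 N.
σ₁ = P·E₁/ΣAE = -296000·103000/323600000 = -94.22 MPa.

-94.2 MPa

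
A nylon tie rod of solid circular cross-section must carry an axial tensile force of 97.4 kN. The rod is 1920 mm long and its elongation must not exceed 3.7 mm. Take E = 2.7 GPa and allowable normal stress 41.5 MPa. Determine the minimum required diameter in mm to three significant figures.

154 mm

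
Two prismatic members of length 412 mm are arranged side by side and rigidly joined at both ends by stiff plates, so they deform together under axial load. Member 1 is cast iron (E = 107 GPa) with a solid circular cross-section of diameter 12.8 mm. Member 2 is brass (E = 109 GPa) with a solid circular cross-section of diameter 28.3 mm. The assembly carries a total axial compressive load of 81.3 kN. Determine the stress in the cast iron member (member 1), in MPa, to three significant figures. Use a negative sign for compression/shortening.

A_1 = 128.7 mm².
A_2 = 629 mm².
Equal strain + equilibrium ⇒ each member carries load in proportion to AE: A₁E₁ = 13770000 N, A₂E₂ = 68560000 N, ΣAE = 82330000 N.
σ₁ = P·E₁/ΣAE = -81300·107000/82330000 = -105.7 MPa.

-106 MPa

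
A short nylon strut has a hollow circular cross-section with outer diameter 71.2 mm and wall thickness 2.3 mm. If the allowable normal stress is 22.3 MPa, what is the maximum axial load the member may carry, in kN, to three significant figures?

11.1 kN

A = 497.8 mm².
P_max = σ_allow · A = 22.3 · 497.8 = 11100 N = 11.1 kN.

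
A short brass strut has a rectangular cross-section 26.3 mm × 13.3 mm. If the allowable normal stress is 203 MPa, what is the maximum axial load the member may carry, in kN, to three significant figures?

A = 349.8 mm².
P_max = σ_allow · A = 203 · 349.8 = 71010 N = 71.01 kN.

71.0 kN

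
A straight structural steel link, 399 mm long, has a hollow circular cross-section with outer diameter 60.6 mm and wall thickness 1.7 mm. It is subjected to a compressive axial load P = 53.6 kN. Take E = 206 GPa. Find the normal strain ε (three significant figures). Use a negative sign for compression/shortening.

-8.27e-04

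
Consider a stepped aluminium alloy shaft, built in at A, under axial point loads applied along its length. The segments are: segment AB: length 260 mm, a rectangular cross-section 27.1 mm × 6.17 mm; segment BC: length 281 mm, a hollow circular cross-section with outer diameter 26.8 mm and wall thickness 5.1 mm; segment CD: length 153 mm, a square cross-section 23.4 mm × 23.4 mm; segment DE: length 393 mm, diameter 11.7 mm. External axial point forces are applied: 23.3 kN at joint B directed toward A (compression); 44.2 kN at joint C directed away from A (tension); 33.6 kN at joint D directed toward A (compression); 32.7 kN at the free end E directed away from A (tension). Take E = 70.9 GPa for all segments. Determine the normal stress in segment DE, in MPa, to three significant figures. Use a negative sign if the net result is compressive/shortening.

Internal axial forces (sectioning from the free end, tension +): N_DE = 32.7 kN, N_CD = -0.9 kN, N_BC = 43.3 kN, N_AB = 20 kN.
A_DE = 107.5 mm².
σ_DE = N_DE/A_DE = 32700/107.5 = 304.1 MPa.

304 MPa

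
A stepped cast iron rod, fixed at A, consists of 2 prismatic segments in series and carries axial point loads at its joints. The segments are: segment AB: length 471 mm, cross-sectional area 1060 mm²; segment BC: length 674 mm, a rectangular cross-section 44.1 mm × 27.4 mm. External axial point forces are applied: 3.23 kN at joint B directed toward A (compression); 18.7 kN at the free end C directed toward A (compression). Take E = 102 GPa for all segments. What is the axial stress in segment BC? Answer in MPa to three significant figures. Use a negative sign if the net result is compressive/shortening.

-15.5 MPa

Internal axial forces (sectioning from the free end, tension +): N_BC = -18.7 kN, N_AB = -21.93 kN.
A_BC = 1208 mm².
σ_BC = N_BC/A_BC = -18700/1208 = -15.48 MPa.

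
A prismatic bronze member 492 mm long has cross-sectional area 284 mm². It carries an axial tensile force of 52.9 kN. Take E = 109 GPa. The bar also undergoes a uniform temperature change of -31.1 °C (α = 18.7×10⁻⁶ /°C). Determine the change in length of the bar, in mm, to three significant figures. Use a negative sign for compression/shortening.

0.555 mm

δ_mech = NL/(AE) = 52900·492/(284·109000) = 0.8408 mm.
δ_thermal = αLΔT = 18.7e-6·492·-31.1 = -0.2861 mm.
δ = δ_mech + δ_thermal = 0.5546 mm.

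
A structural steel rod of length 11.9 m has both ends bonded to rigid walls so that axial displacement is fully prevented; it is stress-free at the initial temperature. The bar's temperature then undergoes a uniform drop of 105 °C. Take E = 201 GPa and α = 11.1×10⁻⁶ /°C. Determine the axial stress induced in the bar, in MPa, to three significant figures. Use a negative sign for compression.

Free thermal expansion αLΔT = 11.1e-6 · 11900 · -105 = -13.87 mm.
The walls impose strain ε = −(-13.87)/11900 = 1.1655e-03; σ = Eε = 201000 · 1.1655e-03 = 234.3 MPa.

234 MPa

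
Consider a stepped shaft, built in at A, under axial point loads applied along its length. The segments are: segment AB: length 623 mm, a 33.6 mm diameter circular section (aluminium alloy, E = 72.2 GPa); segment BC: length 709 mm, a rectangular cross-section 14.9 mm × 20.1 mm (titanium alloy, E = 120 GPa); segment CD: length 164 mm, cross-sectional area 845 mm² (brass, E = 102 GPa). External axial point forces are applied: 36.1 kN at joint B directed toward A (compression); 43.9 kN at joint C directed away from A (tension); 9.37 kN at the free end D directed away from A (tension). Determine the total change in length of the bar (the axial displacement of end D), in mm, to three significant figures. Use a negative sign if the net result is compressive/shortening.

Internal axial forces (sectioning from the free end, tension +): N_CD = 9.37 kN, N_BC = 53.27 kN, N_AB = 17.17 kN.
A_AB = 886.7 mm².
A_BC = 299.5 mm².
δ_AB = 17170·623/(886.7·72200) = 0.1671 mm
δ_BC = 53270·709/(299.5·120000) = 1.051 mm
δ_CD = 9370·164/(845·102000) = 0.01783 mm
δ = Σδ_i = 1.236 mm.

1.24 mm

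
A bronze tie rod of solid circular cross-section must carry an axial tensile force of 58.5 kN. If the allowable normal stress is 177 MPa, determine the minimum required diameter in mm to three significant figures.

20.5 mm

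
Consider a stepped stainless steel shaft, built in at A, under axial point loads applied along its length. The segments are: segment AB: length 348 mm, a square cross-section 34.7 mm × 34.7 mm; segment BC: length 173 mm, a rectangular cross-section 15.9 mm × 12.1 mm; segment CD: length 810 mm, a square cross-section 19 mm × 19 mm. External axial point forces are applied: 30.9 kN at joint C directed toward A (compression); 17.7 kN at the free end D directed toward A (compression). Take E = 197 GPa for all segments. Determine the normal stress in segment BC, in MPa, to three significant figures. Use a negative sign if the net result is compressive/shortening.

Internal axial forces (sectioning from the free end, tension +): N_CD = -17.7 kN, N_BC = -48.6 kN, N_AB = -48.6 kN.
A_BC = 192.4 mm².
σ_BC = N_BC/A_BC = -48600/192.4 = -252.6 MPa.

-253 MPa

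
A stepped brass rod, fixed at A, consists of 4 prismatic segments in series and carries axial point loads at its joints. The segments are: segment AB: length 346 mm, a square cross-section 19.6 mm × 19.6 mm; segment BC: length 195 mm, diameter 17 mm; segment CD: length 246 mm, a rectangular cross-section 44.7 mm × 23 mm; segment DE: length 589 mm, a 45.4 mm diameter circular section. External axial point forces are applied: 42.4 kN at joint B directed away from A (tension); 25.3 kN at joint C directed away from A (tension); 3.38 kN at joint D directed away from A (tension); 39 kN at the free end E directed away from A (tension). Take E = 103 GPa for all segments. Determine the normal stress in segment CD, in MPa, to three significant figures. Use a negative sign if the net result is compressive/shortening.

Internal axial forces (sectioning from the free end, tension +): N_DE = 39 kN, N_CD = 42.38 kN, N_BC = 67.68 kN, N_AB = 110.1 kN.
A_CD = 1028 mm².
σ_CD = N_CD/A_CD = 42380/1028 = 41.22 MPa.

41.2 MPa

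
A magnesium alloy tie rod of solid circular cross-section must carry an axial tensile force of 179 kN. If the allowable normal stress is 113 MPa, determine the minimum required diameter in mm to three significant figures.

Required area A ≥ P/σ_allow = 179000/113 = 1584 mm².
For a solid circular section, d ≥ √(4A/π) = 44.91 mm.

44.9 mm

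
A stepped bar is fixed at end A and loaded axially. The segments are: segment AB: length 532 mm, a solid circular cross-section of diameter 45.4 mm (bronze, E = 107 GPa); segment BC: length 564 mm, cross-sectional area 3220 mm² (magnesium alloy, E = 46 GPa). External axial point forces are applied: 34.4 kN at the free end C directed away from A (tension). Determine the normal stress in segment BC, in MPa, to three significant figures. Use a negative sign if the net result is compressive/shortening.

Internal axial forces (sectioning from the free end, tension +): N_BC = 34.4 kN, N_AB = 34.4 kN.
σ_BC = N_BC/A_BC = 34400/3220 = 10.68 MPa.

10.7 MPa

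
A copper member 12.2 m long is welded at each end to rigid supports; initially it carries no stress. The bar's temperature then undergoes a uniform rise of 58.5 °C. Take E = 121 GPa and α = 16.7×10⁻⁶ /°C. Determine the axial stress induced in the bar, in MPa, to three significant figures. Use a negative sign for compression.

Free thermal expansion αLΔT = 16.7e-6 · 12200 · 58.5 = 11.92 mm.
The walls impose strain ε = −(11.92)/12200 = -9.7695e-04; σ = Eε = 121000 · -9.7695e-04 = -118.2 MPa.

-118 MPa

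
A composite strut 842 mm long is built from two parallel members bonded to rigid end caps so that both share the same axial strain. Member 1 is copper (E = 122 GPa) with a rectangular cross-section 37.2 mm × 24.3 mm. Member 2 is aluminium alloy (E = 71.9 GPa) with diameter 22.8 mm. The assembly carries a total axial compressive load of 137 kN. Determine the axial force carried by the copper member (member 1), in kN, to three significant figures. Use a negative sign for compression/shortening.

A_1 = 904 mm².
A_2 = 408.3 mm².
Equal strain + equilibrium ⇒ each member carries load in proportion to AE: A₁E₁ = 110300000 N, A₂E₂ = 29360000 N, ΣAE = 139600000 N.
F₁ = P·A₁E₁/ΣAE = -137000·110300000/139600000 = -108200 N.

-108 kN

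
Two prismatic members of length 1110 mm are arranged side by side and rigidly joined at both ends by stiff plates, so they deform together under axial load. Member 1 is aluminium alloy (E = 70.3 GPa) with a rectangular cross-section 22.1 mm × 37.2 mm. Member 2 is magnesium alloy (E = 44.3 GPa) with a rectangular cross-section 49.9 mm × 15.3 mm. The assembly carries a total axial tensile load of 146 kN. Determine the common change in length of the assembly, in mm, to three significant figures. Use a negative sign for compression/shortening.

1.77 mm

A_1 = 822.1 mm².
A_2 = 763.5 mm².
Equal strain + equilibrium ⇒ each member carries load in proportion to AE: A₁E₁ = 57800000 N, A₂E₂ = 33820000 N, ΣAE = 91620000 N.
δ = PL/ΣAE = 146000·1110/91620000 = 1.769 mm.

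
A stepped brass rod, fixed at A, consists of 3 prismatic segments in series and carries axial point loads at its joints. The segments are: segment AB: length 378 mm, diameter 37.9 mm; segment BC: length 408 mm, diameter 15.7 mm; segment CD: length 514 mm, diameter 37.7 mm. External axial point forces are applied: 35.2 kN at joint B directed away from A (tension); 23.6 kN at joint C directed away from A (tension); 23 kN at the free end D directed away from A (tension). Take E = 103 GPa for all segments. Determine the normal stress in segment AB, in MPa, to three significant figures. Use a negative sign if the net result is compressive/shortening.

72.5 MPa

Internal axial forces (sectioning from the free end, tension +): N_CD = 23 kN, N_BC = 46.6 kN, N_AB = 81.8 kN.
A_AB = 1128 mm².
σ_AB = N_AB/A_AB = 81800/1128 = 72.51 MPa.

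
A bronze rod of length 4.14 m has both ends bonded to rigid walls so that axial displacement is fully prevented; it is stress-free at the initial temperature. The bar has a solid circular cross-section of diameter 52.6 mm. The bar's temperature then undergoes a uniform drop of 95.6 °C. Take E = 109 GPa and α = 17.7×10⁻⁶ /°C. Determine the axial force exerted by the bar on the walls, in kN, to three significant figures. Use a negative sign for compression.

401 kN

Free thermal expansion αLΔT = 17.7e-6 · 4140 · -95.6 = -7.005 mm.
The walls impose strain ε = −(-7.005)/4140 = 1.6921e-03; σ = Eε = 109000 · 1.6921e-03 = 184.4 MPa.
Wall reaction R = σ·A = 184.4·2173 = 400800 N = 400.8 kN.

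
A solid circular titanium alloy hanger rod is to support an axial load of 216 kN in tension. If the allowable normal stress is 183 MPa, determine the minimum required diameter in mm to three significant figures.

Required area A ≥ P/σ_allow = 216000/183 = 1180 mm².
For a solid circular section, d ≥ √(4A/π) = 38.77 mm.

38.8 mm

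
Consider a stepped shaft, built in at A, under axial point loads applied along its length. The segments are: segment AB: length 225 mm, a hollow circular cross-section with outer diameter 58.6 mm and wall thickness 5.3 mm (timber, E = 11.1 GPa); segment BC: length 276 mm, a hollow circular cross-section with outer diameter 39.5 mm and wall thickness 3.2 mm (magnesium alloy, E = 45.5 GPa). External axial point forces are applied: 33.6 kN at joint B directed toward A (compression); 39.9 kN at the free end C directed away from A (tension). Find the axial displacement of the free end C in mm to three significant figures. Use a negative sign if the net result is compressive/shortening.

0.807 mm

Internal axial forces (sectioning from the free end, tension +): N_BC = 39.9 kN, N_AB = 6.3 kN.
A_AB = 887.5 mm².
A_BC = 364.9 mm².
δ_AB = 6300·225/(887.5·11100) = 0.1439 mm
δ_BC = 39900·276/(364.9·45500) = 0.6632 mm
δ = Σδ_i = 0.8071 mm.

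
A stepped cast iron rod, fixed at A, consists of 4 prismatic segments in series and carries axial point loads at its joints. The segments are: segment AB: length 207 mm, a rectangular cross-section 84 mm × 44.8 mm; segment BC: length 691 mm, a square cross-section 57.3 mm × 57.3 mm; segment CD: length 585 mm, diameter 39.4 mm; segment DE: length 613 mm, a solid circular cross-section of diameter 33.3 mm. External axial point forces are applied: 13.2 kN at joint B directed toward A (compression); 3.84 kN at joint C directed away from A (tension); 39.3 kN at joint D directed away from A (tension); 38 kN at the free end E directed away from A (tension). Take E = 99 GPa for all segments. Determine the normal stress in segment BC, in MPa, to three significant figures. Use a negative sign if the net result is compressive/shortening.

Internal axial forces (sectioning from the free end, tension +): N_DE = 38 kN, N_CD = 77.3 kN, N_BC = 81.14 kN, N_AB = 67.94 kN.
A_BC = 3283 mm².
σ_BC = N_BC/A_BC = 81140/3283 = 24.71 MPa.

24.7 MPa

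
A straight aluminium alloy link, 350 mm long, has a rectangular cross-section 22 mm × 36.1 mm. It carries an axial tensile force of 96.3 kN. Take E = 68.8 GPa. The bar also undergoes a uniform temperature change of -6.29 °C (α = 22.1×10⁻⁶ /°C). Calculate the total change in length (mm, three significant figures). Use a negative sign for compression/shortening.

0.568 mm

A = 794.2 mm².
δ_mech = NL/(AE) = 96300·350/(794.2·68800) = 0.6168 mm.
δ_thermal = αLΔT = 22.1e-6·350·-6.29 = -0.04865 mm.
δ = δ_mech + δ_thermal = 0.5682 mm.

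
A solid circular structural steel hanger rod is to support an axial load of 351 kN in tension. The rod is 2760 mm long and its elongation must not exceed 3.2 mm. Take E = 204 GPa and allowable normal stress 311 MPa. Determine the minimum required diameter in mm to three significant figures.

43.5 mm

Required area A ≥ P/σ_allow = 351000/311 = 1129 mm².
For a solid circular section, d ≥ √(4A/π) = 37.91 mm.
Elongation limit: A ≥ PL/(Eδ_allow) = 351000·2760/(204000·3.2) = 1484 mm² ⇒ d ≥ 43.47 mm.
The elongation limit governs.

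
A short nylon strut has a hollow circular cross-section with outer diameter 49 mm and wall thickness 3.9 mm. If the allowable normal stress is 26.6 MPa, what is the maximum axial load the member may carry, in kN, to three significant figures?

A = 552.6 mm².
P_max = σ_allow · A = 26.6 · 552.6 = 14700 N = 14.7 kN.

14.7 kN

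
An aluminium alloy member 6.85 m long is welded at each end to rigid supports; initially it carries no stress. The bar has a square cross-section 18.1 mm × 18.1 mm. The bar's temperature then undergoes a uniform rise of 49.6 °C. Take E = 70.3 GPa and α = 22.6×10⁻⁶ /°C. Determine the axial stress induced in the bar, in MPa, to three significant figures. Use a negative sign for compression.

-78.8 MPa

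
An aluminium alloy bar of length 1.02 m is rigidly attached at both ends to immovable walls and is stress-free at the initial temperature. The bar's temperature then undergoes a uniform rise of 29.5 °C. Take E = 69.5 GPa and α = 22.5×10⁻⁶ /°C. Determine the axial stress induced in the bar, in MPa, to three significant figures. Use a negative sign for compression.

Free thermal expansion αLΔT = 22.5e-6 · 1020 · 29.5 = 0.677 mm.
The walls impose strain ε = −(0.677)/1020 = -6.6375e-04; σ = Eε = 69500 · -6.6375e-04 = -46.13 MPa.

-46.1 MPa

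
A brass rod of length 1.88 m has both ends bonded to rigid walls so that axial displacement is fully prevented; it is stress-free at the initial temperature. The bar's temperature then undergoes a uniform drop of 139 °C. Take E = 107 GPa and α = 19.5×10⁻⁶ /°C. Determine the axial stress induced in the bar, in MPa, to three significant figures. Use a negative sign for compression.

Free thermal expansion αLΔT = 19.5e-6 · 1880 · -139 = -5.096 mm.
The walls impose strain ε = −(-5.096)/1880 = 2.7105e-03; σ = Eε = 107000 · 2.7105e-03 = 290 MPa.

290 MPa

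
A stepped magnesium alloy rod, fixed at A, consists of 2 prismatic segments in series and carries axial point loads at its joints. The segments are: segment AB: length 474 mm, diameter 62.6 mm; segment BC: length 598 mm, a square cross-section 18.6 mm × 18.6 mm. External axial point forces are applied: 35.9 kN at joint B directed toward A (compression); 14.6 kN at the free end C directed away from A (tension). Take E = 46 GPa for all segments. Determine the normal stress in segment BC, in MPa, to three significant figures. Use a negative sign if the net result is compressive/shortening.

42.2 MPa

Internal axial forces (sectioning from the free end, tension +): N_BC = 14.6 kN, N_AB = -21.3 kN.
A_BC = 346 mm².
σ_BC = N_BC/A_BC = 14600/346 = 42.2 MPa.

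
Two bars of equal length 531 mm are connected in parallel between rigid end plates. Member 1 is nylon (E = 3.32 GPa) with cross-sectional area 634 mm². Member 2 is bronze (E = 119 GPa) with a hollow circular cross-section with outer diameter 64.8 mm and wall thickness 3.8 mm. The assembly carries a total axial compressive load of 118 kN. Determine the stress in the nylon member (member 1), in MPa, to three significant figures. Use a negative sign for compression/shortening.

-4.41 MPa

A_2 = 728.2 mm².
Equal strain + equilibrium ⇒ each member carries load in proportion to AE: A₁E₁ = 2105000 N, A₂E₂ = 86660000 N, ΣAE = 88760000 N.
σ₁ = P·E₁/ΣAE = -118000·3320/88760000 = -4.414 MPa.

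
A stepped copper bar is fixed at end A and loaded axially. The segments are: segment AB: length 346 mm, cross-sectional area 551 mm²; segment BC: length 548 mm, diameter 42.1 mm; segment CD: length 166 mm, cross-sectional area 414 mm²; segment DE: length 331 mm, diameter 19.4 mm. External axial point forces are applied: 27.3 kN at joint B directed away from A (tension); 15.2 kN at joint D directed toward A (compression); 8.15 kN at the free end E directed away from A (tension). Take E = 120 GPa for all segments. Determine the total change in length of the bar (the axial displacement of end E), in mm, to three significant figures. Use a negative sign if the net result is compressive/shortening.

Internal axial forces (sectioning from the free end, tension +): N_DE = 8.15 kN, N_CD = -7.05 kN, N_BC = -7.05 kN, N_AB = 20.25 kN.
A_BC = 1392 mm².
A_DE = 295.6 mm².
δ_AB = 20250·346/(551·120000) = 0.106 mm
δ_BC = -7050·548/(1392·120000) = -0.02313 mm
δ_CD = -7050·166/(414·120000) = -0.02356 mm
δ_DE = 8150·331/(295.6·120000) = 0.07605 mm
δ = Σδ_i = 0.1353 mm.

0.135 mm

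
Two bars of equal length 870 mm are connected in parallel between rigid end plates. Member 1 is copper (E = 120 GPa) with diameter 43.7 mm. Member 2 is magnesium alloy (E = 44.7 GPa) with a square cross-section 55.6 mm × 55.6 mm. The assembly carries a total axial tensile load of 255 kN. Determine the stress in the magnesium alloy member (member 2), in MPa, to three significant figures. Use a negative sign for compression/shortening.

A_1 = 1500 mm².
A_2 = 3091 mm².
Equal strain + equilibrium ⇒ each member carries load in proportion to AE: A₁E₁ = 180000000 N, A₂E₂ = 138200000 N, ΣAE = 318200000 N.
σ₂ = P·E₂/ΣAE = 255000·44700/318200000 = 35.83 MPa.

35.8 MPa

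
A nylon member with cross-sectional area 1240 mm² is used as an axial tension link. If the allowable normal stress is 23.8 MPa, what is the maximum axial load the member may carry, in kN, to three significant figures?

29.5 kN

P_max = σ_allow · A = 23.8 · 1240 = 29510 N = 29.51 kN.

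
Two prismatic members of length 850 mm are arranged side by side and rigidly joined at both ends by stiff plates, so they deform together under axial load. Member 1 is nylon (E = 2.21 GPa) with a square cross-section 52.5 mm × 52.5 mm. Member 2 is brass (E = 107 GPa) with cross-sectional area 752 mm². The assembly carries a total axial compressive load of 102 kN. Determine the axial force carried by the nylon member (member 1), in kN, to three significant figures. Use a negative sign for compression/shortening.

-7.18 kN

A_1 = 2756 mm².
Equal strain + equilibrium ⇒ each member carries load in proportion to AE: A₁E₁ = 6091000 N, A₂E₂ = 80460000 N, ΣAE = 86560000 N.
F₁ = P·A₁E₁/ΣAE = -102000·6091000/86560000 = -7178 N.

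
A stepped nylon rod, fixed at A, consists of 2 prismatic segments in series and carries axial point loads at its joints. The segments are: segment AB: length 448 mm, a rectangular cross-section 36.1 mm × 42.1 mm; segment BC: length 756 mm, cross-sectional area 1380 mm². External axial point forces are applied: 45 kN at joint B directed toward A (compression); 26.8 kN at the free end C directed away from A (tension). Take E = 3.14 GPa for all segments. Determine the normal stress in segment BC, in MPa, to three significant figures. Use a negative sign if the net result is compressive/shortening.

Internal axial forces (sectioning from the free end, tension +): N_BC = 26.8 kN, N_AB = -18.2 kN.
σ_BC = N_BC/A_BC = 26800/1380 = 19.42 MPa.

19.4 MPa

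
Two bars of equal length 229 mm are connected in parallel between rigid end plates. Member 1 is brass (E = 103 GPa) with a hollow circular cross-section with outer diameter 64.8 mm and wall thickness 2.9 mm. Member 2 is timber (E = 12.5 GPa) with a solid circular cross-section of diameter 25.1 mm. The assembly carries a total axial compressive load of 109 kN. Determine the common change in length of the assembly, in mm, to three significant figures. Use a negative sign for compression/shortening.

-0.388 mm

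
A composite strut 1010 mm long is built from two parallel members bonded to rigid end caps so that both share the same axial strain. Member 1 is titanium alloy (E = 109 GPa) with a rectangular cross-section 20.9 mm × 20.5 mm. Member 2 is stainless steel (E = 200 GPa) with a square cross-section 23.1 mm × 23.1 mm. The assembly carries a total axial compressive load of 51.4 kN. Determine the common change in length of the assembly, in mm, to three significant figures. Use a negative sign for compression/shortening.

A_1 = 428.4 mm².
A_2 = 533.6 mm².
Equal strain + equilibrium ⇒ each member carries load in proportion to AE: A₁E₁ = 46700000 N, A₂E₂ = 106700000 N, ΣAE = 153400000 N.
δ = PL/ΣAE = -51400·1010/153400000 = -0.3384 mm.

-0.338 mm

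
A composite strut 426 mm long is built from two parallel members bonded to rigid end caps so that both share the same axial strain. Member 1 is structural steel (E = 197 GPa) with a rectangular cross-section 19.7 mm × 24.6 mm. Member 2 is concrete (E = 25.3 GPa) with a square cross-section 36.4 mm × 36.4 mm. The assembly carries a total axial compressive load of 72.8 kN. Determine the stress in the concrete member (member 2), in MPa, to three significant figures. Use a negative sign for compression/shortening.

-14.3 MPa

A_1 = 484.6 mm².
A_2 = 1325 mm².
Equal strain + equilibrium ⇒ each member carries load in proportion to AE: A₁E₁ = 95470000 N, A₂E₂ = 33520000 N, ΣAE = 129000000 N.
σ₂ = P·E₂/ΣAE = -72800·25300/129000000 = -14.28 MPa.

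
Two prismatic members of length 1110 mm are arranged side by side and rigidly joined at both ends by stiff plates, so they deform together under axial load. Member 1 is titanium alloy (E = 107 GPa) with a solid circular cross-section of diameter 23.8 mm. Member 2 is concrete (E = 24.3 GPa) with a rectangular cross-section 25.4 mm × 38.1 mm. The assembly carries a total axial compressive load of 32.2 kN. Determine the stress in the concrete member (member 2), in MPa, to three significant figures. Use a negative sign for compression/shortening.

A_1 = 444.9 mm².
A_2 = 967.7 mm².
Equal strain + equilibrium ⇒ each member carries load in proportion to AE: A₁E₁ = 47600000 N, A₂E₂ = 23520000 N, ΣAE = 71120000 N.
σ₂ = P·E₂/ΣAE = -32200·24300/71120000 = -11 MPa.

-11.0 MPa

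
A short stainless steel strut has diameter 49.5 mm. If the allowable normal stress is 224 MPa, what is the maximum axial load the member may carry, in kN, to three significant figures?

431 kN

A = 1924 mm².
P_max = σ_allow · A = 224 · 1924 = 431100 N = 431.1 kN.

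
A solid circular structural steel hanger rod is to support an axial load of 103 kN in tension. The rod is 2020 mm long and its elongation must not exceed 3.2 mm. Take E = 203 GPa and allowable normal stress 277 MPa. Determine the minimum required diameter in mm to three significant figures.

Required area A ≥ P/σ_allow = 103000/277 = 371.8 mm².
For a solid circular section, d ≥ √(4A/π) = 21.76 mm.
Elongation limit: A ≥ PL/(Eδ_allow) = 103000·2020/(203000·3.2) = 320.3 mm² ⇒ d ≥ 20.19 mm.
The stress limit governs.

21.8 mm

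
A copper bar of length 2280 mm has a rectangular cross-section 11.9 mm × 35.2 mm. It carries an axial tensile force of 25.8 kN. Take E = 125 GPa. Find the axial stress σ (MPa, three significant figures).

61.6 MPa

A = 418.9 mm².
σ = N/A = 25800/418.9 = 61.59 MPa.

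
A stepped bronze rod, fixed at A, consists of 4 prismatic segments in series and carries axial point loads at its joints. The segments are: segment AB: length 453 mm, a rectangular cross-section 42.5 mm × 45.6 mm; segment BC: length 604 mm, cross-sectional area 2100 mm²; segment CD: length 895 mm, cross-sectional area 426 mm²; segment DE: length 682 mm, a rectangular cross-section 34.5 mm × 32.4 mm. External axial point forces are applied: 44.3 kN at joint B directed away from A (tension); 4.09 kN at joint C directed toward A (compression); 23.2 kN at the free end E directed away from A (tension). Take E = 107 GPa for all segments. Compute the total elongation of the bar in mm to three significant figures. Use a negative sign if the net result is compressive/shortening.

0.778 mm

Internal axial forces (sectioning from the free end, tension +): N_DE = 23.2 kN, N_CD = 23.2 kN, N_BC = 19.11 kN, N_AB = 63.41 kN.
A_AB = 1938 mm².
A_DE = 1118 mm².
δ_AB = 63410·453/(1938·107000) = 0.1385 mm
δ_BC = 19110·604/(2100·107000) = 0.05137 mm
δ_CD = 23200·895/(426·107000) = 0.4555 mm
δ_DE = 23200·682/(1118·107000) = 0.1323 mm
δ = Σδ_i = 0.7777 mm.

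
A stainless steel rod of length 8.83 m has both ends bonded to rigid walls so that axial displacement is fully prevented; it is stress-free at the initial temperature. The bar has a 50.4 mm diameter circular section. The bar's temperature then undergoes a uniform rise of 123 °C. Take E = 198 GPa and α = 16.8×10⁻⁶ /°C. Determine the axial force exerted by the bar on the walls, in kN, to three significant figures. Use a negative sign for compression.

Free thermal expansion αLΔT = 16.8e-6 · 8830 · 123 = 18.25 mm.
The walls impose strain ε = −(18.25)/8830 = -2.0664e-03; σ = Eε = 198000 · -2.0664e-03 = -409.1 MPa.
Wall reaction R = σ·A = -409.1·1995 = -816300 N = -816.3 kN.

-816 kN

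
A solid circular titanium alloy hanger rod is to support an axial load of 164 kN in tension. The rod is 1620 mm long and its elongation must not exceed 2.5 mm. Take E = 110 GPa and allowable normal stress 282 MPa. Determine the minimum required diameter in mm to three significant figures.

35.1 mm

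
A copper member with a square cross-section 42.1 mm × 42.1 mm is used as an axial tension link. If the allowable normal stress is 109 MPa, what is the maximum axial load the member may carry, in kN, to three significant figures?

193 kN

A = 1772 mm².
P_max = σ_allow · A = 109 · 1772 = 193200 N = 193.2 kN.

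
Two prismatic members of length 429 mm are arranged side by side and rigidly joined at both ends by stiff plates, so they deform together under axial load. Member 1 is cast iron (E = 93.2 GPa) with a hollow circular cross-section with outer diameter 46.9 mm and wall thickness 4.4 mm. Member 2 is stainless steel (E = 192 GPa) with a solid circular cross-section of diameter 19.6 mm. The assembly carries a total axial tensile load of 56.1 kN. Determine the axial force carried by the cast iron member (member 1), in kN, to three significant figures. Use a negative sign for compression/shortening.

27.3 kN

A_1 = 587.5 mm².
A_2 = 301.7 mm².
Equal strain + equilibrium ⇒ each member carries load in proportion to AE: A₁E₁ = 54750000 N, A₂E₂ = 57930000 N, ΣAE = 112700000 N.
F₁ = P·A₁E₁/ΣAE = 56100·54750000/112700000 = 27260 N.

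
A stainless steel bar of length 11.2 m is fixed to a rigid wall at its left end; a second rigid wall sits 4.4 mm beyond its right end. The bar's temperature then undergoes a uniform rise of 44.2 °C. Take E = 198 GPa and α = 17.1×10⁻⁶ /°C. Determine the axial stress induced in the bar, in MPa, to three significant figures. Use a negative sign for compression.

-71.9 MPa

Free thermal expansion αLΔT = 17.1e-6 · 11200 · 44.2 = 8.465 mm.
The walls engage after the gap closes; constrained expansion = 8.465 − 4.4 = 4.065 mm.
The walls impose strain ε = −(4.065)/11200 = -3.6296e-04; σ = Eε = 198000 · -3.6296e-04 = -71.87 MPa.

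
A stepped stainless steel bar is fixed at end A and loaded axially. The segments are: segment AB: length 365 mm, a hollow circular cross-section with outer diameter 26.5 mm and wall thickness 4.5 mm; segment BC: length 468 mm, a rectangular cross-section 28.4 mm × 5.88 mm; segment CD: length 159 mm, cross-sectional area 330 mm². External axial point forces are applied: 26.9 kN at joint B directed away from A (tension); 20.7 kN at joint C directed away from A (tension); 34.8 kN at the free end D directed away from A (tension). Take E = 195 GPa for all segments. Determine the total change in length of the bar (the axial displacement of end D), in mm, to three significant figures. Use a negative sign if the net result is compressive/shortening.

1.38 mm

Internal axial forces (sectioning from the free end, tension +): N_CD = 34.8 kN, N_BC = 55.5 kN, N_AB = 82.4 kN.
A_AB = 311 mm².
A_BC = 167 mm².
δ_AB = 82400·365/(311·195000) = 0.4959 mm
δ_BC = 55500·468/(167·195000) = 0.7976 mm
δ_CD = 34800·159/(330·195000) = 0.08599 mm
δ = Σδ_i = 1.38 mm.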